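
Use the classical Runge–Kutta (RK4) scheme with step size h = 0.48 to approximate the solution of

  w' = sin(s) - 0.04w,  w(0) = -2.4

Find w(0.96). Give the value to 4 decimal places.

-1.8887

RK4: k1 = f(s_n, w_n); k2 = f(s_n + h/2, w_n + (h/2)·k1); k3 = f(s_n + h/2, w_n + (h/2)·k2); k4 = f(s_n + h, w_n + h·k3); w_{n+1} = w_n + (h/6)·(k1 + 2k2 + 2k3 + k4).
s=0.000000, w=-2.400000:
  k1 = f(0.000000, -2.400000) = 0.096000
  k2 = f(0.240000, -2.376960) = 0.332781
  k3 = f(0.240000, -2.320133) = 0.330508
  k4 = f(0.480000, -2.241356) = 0.551433
  w ← -2.400000 + (0.48/6)·(k1 + 2k2 + 2k3 + k4) = -2.242079
s=0.480000, w=-2.242079:
  k1 = f(0.480000, -2.242079) = 0.551462
  k2 = f(0.720000, -2.109728) = 0.743774
  k3 = f(0.720000, -2.063573) = 0.741928
  k4 = f(0.960000, -1.885954) = 0.894630
  w ← -2.242079 + (0.48/6)·(k1 + 2k2 + 2k3 + k4) = -1.888680
w(0.96) ≈ -1.8887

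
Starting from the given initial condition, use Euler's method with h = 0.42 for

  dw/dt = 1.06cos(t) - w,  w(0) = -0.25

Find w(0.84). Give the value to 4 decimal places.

0.5806

Euler: w_{n+1} = w_n + h·f(t_n, w_n).
t=0.000000, w=-0.250000: f=1.310000 → w ← -0.250000 + 0.42·1.310000 = 0.300200
t=0.420000, w=0.300200: f=0.667674 → w ← 0.300200 + 0.42·0.667674 = 0.580623
w(0.84) ≈ 0.5806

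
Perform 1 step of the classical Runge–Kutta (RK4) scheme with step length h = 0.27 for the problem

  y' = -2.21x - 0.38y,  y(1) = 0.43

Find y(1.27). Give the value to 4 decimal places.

RK4: k1 = f(x_n, y_n); k2 = f(x_n + h/2, y_n + (h/2)·k1); k3 = f(x_n + h/2, y_n + (h/2)·k2); k4 = f(x_n + h, y_n + h·k3); y_{n+1} = y_n + (h/6)·(k1 + 2k2 + 2k3 + k4).
x=1.000000, y=0.430000:
  k1 = f(1.000000, 0.430000) = -2.373400
  k2 = f(1.135000, 0.109591) = -2.549995
  k3 = f(1.135000, 0.085751) = -2.540935
  k4 = f(1.270000, -0.256053) = -2.709400
  y ← 0.430000 + (0.27/6)·(k1 + 2k2 + 2k3 + k4) = -0.256910
y(1.27) ≈ -0.2569

-0.2569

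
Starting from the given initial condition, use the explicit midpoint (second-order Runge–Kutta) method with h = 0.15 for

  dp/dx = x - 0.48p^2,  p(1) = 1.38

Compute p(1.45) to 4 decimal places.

1.4936

Midpoint: k1 = f(x_n, p_n); k2 = f(x_n + h/2, p_n + (h/2)·k1); p_{n+1} = p_n + h·k2.
x=1.000000, p=1.380000:
  k1 = f(1.000000, 1.380000) = 0.085888
  k2 = f(1.075000, 1.386442) = 0.152334
  p ← 1.380000 + 0.15·0.152334 = 1.402850
x=1.150000, p=1.402850:
  k1 = f(1.150000, 1.402850) = 0.205366
  k2 = f(1.225000, 1.418253) = 0.259509
  p ← 1.402850 + 0.15·0.259509 = 1.441776
x=1.300000, p=1.441776:
  k1 = f(1.300000, 1.441776) = 0.302215
  k2 = f(1.375000, 1.464443) = 0.345596
  p ← 1.441776 + 0.15·0.345596 = 1.493616
p(1.45) ≈ 1.4936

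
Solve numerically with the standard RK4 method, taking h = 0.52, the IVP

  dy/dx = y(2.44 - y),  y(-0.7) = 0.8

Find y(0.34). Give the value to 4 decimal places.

RK4: k1 = f(x_n, y_n); k2 = f(x_n + h/2, y_n + (h/2)·k1); k3 = f(x_n + h/2, y_n + (h/2)·k2); k4 = f(x_n + h, y_n + h·k3); y_{n+1} = y_n + (h/6)·(k1 + 2k2 + 2k3 + k4).
x=-0.700000, y=0.800000:
  k1 = f(-0.700000, 0.800000) = 1.312000
  k2 = f(-0.440000, 1.141120) = 1.482178
  k3 = f(-0.440000, 1.185366) = 1.487201
  k4 = f(-0.180000, 1.573344) = 1.363548
  y ← 0.800000 + (0.52/6)·(k1 + 2k2 + 2k3 + k4) = 1.546573
x=-0.180000, y=1.546573:
  k1 = f(-0.180000, 1.546573) = 1.381750
  k2 = f(0.080000, 1.905828) = 1.018040
  k3 = f(0.080000, 1.811263) = 1.138808
  k4 = f(0.340000, 2.138753) = 0.644293
  y ← 1.546573 + (0.52/6)·(k1 + 2k2 + 2k3 + k4) = 2.096017
y(0.34) ≈ 2.0960

2.0960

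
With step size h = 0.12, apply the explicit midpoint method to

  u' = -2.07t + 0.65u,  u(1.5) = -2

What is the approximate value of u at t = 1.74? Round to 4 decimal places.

Midpoint: k1 = f(t_n, u_n); k2 = f(t_n + h/2, u_n + (h/2)·k1); u_{n+1} = u_n + h·k2.
t=1.500000, u=-2.000000:
  k1 = f(1.500000, -2.000000) = -4.405000
  k2 = f(1.560000, -2.264300) = -4.700995
  u ← -2.000000 + 0.12·(-4.700995) = -2.564119
t=1.620000, u=-2.564119:
  k1 = f(1.620000, -2.564119) = -5.020078
  k2 = f(1.680000, -2.865324) = -5.340061
  u ← -2.564119 + 0.12·(-5.340061) = -3.204927
u(1.74) ≈ -3.2049

-3.2049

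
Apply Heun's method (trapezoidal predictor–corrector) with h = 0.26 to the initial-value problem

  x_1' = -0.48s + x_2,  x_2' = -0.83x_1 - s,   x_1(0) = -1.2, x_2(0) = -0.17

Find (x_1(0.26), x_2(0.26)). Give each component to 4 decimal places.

Heun on (x_1,x_2): k1 = f(s_n, state_n); k2 = f(s_n + h, state_n + h·k1); state_{n+1} = state_n + (h/2)·(k1 + k2).
0.000000: (-1.200000, -0.170000)
  k1 = (-0.170000, 0.996000)
  predictor → (-1.244200, 0.088960)
  k2 = (-0.035840, 0.772686)
  → (-1.226759, 0.059929)
(x_1(0.26), x_2(0.26)) ≈ (-1.2268, 0.0599)

-1.2268, 0.0599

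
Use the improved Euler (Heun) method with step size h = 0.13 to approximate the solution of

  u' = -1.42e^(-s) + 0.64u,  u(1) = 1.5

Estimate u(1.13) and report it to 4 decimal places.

1.5634

Heun: k1 = f(s_n, u_n); k2 = f(s_n + h, u_n + h·k1); u_{n+1} = u_n + (h/2)·(k1 + k2).
s=1.000000, u=1.500000:
  k1 = f(1.000000, 1.500000) = 0.437611
  k2 = f(1.130000, 1.556889) = 0.537702
  u ← 1.500000 + (0.13/2)·(0.437611 + 0.537702) = 1.563395
u(1.13) ≈ 1.5634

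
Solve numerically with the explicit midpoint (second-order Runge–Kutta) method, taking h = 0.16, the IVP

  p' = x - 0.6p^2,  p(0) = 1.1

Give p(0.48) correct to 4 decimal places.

0.9357

Midpoint: k1 = f(x_n, p_n); k2 = f(x_n + h/2, p_n + (h/2)·k1); p_{n+1} = p_n + h·k2.
x=0.000000, p=1.100000:
  k1 = f(0.000000, 1.100000) = -0.726000
  k2 = f(0.080000, 1.041920) = -0.571358
  p ← 1.100000 + 0.16·(-0.571358) = 1.008583
x=0.160000, p=1.008583:
  k1 = f(0.160000, 1.008583) = -0.450343
  k2 = f(0.240000, 0.972555) = -0.327518
  p ← 1.008583 + 0.16·(-0.327518) = 0.956180
x=0.320000, p=0.956180:
  k1 = f(0.320000, 0.956180) = -0.228568
  k2 = f(0.400000, 0.937894) = -0.127787
  p ← 0.956180 + 0.16·(-0.127787) = 0.935734
p(0.48) ≈ 0.9357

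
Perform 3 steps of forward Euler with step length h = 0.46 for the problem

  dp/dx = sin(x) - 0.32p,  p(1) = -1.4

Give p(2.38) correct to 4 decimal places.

0.2353

Euler: p_{n+1} = p_n + h·f(x_n, p_n).
x=1.000000, p=-1.400000: f=1.289471 → p ← -1.400000 + 0.46·1.289471 = -0.806843
x=1.460000, p=-0.806843: f=1.252058 → p ← -0.806843 + 0.46·1.252058 = -0.230897
x=1.920000, p=-0.230897: f=1.013532 → p ← -0.230897 + 0.46·1.013532 = 0.235328
p(2.38) ≈ 0.2353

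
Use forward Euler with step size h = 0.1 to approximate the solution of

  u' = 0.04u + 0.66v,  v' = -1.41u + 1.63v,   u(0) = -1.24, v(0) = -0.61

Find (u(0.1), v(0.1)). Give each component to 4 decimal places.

-1.2852, -0.5346

Euler on (u,v): u_{n+1} = u_n + h·u', v_{n+1} = v_n + h·v'.
0.000000: (-1.240000, -0.610000); f=(-0.452200, 0.754100) → (-1.285220, -0.534590)
(u(0.1), v(0.1)) ≈ (-1.2852, -0.5346)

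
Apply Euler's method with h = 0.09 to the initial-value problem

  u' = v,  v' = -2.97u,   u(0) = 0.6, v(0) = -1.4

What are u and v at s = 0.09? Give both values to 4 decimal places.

Euler on (u,v): u_{n+1} = u_n + h·u', v_{n+1} = v_n + h·v'.
0.000000: (0.600000, -1.400000); f=(-1.400000, -1.782000) → (0.474000, -1.560380)
(u(0.09), v(0.09)) ≈ (0.4740, -1.5604)

0.4740, -1.5604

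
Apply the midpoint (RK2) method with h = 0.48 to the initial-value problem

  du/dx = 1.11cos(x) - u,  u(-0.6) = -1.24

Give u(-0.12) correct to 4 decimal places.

Midpoint: k1 = f(x_n, u_n); k2 = f(x_n + h/2, u_n + (h/2)·k1); u_{n+1} = u_n + h·k2.
x=-0.600000, u=-1.240000:
  k1 = f(-0.600000, -1.240000) = 2.156123
  k2 = f(-0.360000, -0.722531) = 1.761376
  u ← -1.240000 + 0.48·1.761376 = -0.394539
u(-0.12) ≈ -0.3945

-0.3945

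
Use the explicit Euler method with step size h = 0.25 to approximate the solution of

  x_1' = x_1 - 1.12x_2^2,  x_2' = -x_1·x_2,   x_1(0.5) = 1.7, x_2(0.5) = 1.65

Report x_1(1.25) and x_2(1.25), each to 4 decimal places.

Euler on (x_1,x_2): x_1_{n+1} = x_1_n + h·x_1', x_2_{n+1} = x_2_n + h·x_2'.
0.500000: (1.700000, 1.650000); f=(-1.349200, -2.805000) → (1.362700, 0.948750)
0.750000: (1.362700, 0.948750); f=(0.354558, -1.292862) → (1.451340, 0.625535)
1.000000: (1.451340, 0.625535); f=(1.013091, -0.907863) → (1.704612, 0.398569)
(x_1(1.25), x_2(1.25)) ≈ (1.7046, 0.3986)

1.7046, 0.3986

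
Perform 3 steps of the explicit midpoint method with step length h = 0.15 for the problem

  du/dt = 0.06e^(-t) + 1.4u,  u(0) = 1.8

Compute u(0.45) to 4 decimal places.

3.3972

Midpoint: k1 = f(t_n, u_n); k2 = f(t_n + h/2, u_n + (h/2)·k1); u_{n+1} = u_n + h·k2.
t=0.000000, u=1.800000:
  k1 = f(0.000000, 1.800000) = 2.580000
  k2 = f(0.075000, 1.993500) = 2.846565
  u ← 1.800000 + 0.15·2.846565 = 2.226985
t=0.150000, u=2.226985:
  k1 = f(0.150000, 2.226985) = 3.169421
  k2 = f(0.225000, 2.464691) = 3.498479
  u ← 2.226985 + 0.15·3.498479 = 2.751757
t=0.300000, u=2.751757:
  k1 = f(0.300000, 2.751757) = 3.896908
  k2 = f(0.375000, 3.044025) = 4.302872
  u ← 2.751757 + 0.15·4.302872 = 3.397187
u(0.45) ≈ 3.3972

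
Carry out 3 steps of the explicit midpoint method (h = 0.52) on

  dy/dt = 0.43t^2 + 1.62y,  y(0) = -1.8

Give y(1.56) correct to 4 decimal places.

-18.1862

Midpoint: k1 = f(t_n, y_n); k2 = f(t_n + h/2, y_n + (h/2)·k1); y_{n+1} = y_n + h·k2.
t=0.000000, y=-1.800000:
  k1 = f(0.000000, -1.800000) = -2.916000
  k2 = f(0.260000, -2.558160) = -4.115151
  y ← -1.800000 + 0.52·(-4.115151) = -3.939879
t=0.520000, y=-3.939879:
  k1 = f(0.520000, -3.939879) = -6.266331
  k2 = f(0.780000, -5.569125) = -8.760370
  y ← -3.939879 + 0.52·(-8.760370) = -8.495271
t=1.040000, y=-8.495271:
  k1 = f(1.040000, -8.495271) = -13.297251
  k2 = f(1.300000, -11.952556) = -18.636441
  y ← -8.495271 + 0.52·(-18.636441) = -18.186221
y(1.56) ≈ -18.1862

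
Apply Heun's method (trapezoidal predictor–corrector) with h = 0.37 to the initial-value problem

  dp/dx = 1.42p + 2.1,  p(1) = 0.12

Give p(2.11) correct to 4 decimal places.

Heun: k1 = f(x_n, p_n); k2 = f(x_n + h, p_n + h·k1); p_{n+1} = p_n + (h/2)·(k1 + k2).
x=1.000000, p=0.120000:
  k1 = f(1.000000, 0.120000) = 2.270400
  k2 = f(1.370000, 0.960048) = 3.463268
  p ← 0.120000 + (0.37/2)·(2.270400 + 3.463268) = 1.180729
x=1.370000, p=1.180729:
  k1 = f(1.370000, 1.180729) = 3.776635
  k2 = f(1.740000, 2.578083) = 5.760878
  p ← 1.180729 + (0.37/2)·(3.776635 + 5.760878) = 2.945169
x=1.740000, p=2.945169:
  k1 = f(1.740000, 2.945169) = 6.282139
  k2 = f(2.110000, 5.269560) = 9.582775
  p ← 2.945169 + (0.37/2)·(6.282139 + 9.582775) = 5.880178
p(2.11) ≈ 5.8802

5.8802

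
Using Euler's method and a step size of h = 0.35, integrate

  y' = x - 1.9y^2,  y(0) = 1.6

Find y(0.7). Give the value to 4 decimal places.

Euler: y_{n+1} = y_n + h·f(x_n, y_n).
x=0.000000, y=1.600000: f=-4.864000 → y ← 1.600000 + 0.35·(-4.864000) = -0.102400
x=0.350000, y=-0.102400: f=0.330077 → y ← -0.102400 + 0.35·0.330077 = 0.013127
y(0.7) ≈ 0.0131

0.0131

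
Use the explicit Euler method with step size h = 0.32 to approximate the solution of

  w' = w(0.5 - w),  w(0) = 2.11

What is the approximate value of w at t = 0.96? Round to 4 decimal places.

Euler: w_{n+1} = w_n + h·f(t_n, w_n).
t=0.000000, w=2.110000: f=-3.397100 → w ← 2.110000 + 0.32·(-3.397100) = 1.022928
t=0.320000, w=1.022928: f=-0.534918 → w ← 1.022928 + 0.32·(-0.534918) = 0.851754
t=0.640000, w=0.851754: f=-0.299608 → w ← 0.851754 + 0.32·(-0.299608) = 0.755880
w(0.96) ≈ 0.7559

0.7559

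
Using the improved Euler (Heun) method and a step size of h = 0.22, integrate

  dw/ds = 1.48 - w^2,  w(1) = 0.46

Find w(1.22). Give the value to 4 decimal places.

0.7022

Heun: k1 = f(s_n, w_n); k2 = f(s_n + h, w_n + h·k1); w_{n+1} = w_n + (h/2)·(k1 + k2).
s=1.000000, w=0.460000:
  k1 = f(1.000000, 0.460000) = 1.268400
  k2 = f(1.220000, 0.739048) = 0.933808
  w ← 0.460000 + (0.22/2)·(1.268400 + 0.933808) = 0.702243
w(1.22) ≈ 0.7022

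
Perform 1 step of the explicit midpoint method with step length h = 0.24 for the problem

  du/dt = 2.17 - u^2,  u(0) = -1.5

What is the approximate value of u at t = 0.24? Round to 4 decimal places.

-1.5261

Midpoint: k1 = f(t_n, u_n); k2 = f(t_n + h/2, u_n + (h/2)·k1); u_{n+1} = u_n + h·k2.
t=0.000000, u=-1.500000:
  k1 = f(0.000000, -1.500000) = -0.080000
  k2 = f(0.120000, -1.509600) = -0.108892
  u ← -1.500000 + 0.24·(-0.108892) = -1.526134
u(0.24) ≈ -1.5261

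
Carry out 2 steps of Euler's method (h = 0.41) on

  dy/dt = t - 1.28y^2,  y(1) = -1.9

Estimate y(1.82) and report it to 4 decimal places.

-8.8180

Euler: y_{n+1} = y_n + h·f(t_n, y_n).
t=1.000000, y=-1.900000: f=-3.620800 → y ← -1.900000 + 0.41·(-3.620800) = -3.384528
t=1.410000, y=-3.384528: f=-13.252438 → y ← -3.384528 + 0.41·(-13.252438) = -8.818028
y(1.82) ≈ -8.8180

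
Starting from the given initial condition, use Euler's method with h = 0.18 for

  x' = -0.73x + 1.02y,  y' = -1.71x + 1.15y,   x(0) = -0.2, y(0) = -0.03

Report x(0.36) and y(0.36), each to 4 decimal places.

Euler on (x,y): x_{n+1} = x_n + h·x', y_{n+1} = y_n + h·y'.
0.000000: (-0.200000, -0.030000); f=(0.115400, 0.307500) → (-0.179228, 0.025350)
0.180000: (-0.179228, 0.025350); f=(0.156693, 0.335632) → (-0.151023, 0.085764)
(x(0.36), y(0.36)) ≈ (-0.1510, 0.0858)

-0.1510, 0.0858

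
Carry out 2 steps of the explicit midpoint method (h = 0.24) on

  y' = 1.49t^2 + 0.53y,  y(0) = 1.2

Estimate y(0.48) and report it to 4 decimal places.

1.6002

Midpoint: k1 = f(t_n, y_n); k2 = f(t_n + h/2, y_n + (h/2)·k1); y_{n+1} = y_n + h·k2.
t=0.000000, y=1.200000:
  k1 = f(0.000000, 1.200000) = 0.636000
  k2 = f(0.120000, 1.276320) = 0.697906
  y ← 1.200000 + 0.24·0.697906 = 1.367497
t=0.240000, y=1.367497:
  k1 = f(0.240000, 1.367497) = 0.810598
  k2 = f(0.360000, 1.464769) = 0.969432
  y ← 1.367497 + 0.24·0.969432 = 1.600161
y(0.48) ≈ 1.6002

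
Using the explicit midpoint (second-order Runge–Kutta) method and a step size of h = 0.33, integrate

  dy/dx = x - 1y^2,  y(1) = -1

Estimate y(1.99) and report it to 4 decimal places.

Midpoint: k1 = f(x_n, y_n); k2 = f(x_n + h/2, y_n + (h/2)·k1); y_{n+1} = y_n + h·k2.
x=1.000000, y=-1.000000:
  k1 = f(1.000000, -1.000000) = 0.000000
  k2 = f(1.165000, -1.000000) = 0.165000
  y ← -1.000000 + 0.33·0.165000 = -0.945550
x=1.330000, y=-0.945550:
  k1 = f(1.330000, -0.945550) = 0.435935
  k2 = f(1.495000, -0.873621) = 0.731787
  y ← -0.945550 + 0.33·0.731787 = -0.704060
x=1.660000, y=-0.704060:
  k1 = f(1.660000, -0.704060) = 1.164299
  k2 = f(1.825000, -0.511951) = 1.562906
  y ← -0.704060 + 0.33·1.562906 = -0.188301
y(1.99) ≈ -0.1883

-0.1883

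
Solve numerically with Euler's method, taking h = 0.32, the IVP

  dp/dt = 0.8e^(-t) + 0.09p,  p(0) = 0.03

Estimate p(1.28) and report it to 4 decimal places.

Euler: p_{n+1} = p_n + h·f(t_n, p_n).
t=0.000000, p=0.030000: f=0.802700 → p ← 0.030000 + 0.32·0.802700 = 0.286864
t=0.320000, p=0.286864: f=0.606737 → p ← 0.286864 + 0.32·0.606737 = 0.481020
t=0.640000, p=0.481020: f=0.465126 → p ← 0.481020 + 0.32·0.465126 = 0.629860
t=0.960000, p=0.629860: f=0.363002 → p ← 0.629860 + 0.32·0.363002 = 0.746021
p(1.28) ≈ 0.7460

0.7460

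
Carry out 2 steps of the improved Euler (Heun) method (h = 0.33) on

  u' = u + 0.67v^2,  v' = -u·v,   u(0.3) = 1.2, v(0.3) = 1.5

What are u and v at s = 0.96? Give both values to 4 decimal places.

Heun on (u,v): k1 = f(s_n, state_n); k2 = f(s_n + h, state_n + h·k1); state_{n+1} = state_n + (h/2)·(k1 + k2).
0.300000: (1.200000, 1.500000)
  k1 = (2.707500, -1.800000)
  predictor → (2.093475, 0.906000)
  k2 = (2.643435, -1.896688)
  → (2.082904, 0.890046)
0.630000: (2.082904, 0.890046)
  k1 = (2.613667, -1.853882)
  predictor → (2.945414, 0.278266)
  k2 = (2.997294, -0.819607)
  → (3.008713, 0.448921)
(u(0.96), v(0.96)) ≈ (3.0087, 0.4489)

3.0087, 0.4489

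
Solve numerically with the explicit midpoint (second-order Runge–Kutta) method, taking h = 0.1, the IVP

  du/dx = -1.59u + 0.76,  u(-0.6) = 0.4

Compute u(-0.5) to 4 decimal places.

Midpoint: k1 = f(x_n, u_n); k2 = f(x_n + h/2, u_n + (h/2)·k1); u_{n+1} = u_n + h·k2.
x=-0.600000, u=0.400000:
  k1 = f(-0.600000, 0.400000) = 0.124000
  k2 = f(-0.550000, 0.406200) = 0.114142
  u ← 0.400000 + 0.1·0.114142 = 0.411414
u(-0.5) ≈ 0.4114

0.4114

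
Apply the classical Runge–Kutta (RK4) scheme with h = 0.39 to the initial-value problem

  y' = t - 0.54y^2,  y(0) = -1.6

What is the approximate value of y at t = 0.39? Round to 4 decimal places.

RK4: k1 = f(t_n, y_n); k2 = f(t_n + h/2, y_n + (h/2)·k1); k3 = f(t_n + h/2, y_n + (h/2)·k2); k4 = f(t_n + h, y_n + h·k3); y_{n+1} = y_n + (h/6)·(k1 + 2k2 + 2k3 + k4).
t=0.000000, y=-1.600000:
  k1 = f(0.000000, -1.600000) = -1.382400
  k2 = f(0.195000, -1.869568) = -1.692454
  k3 = f(0.195000, -1.930028) = -1.816505
  k4 = f(0.390000, -2.308437) = -2.487596
  y ← -1.600000 + (0.39/6)·(k1 + 2k2 + 2k3 + k4) = -2.307714
y(0.39) ≈ -2.3077

-2.3077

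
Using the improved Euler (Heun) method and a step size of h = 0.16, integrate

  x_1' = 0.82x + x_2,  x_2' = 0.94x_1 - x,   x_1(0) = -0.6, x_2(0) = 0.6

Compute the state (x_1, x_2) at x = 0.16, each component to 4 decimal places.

-0.5007, 0.5042

Heun on (x_1,x_2): k1 = f(x_n, state_n); k2 = f(x_n + h, state_n + h·k1); state_{n+1} = state_n + (h/2)·(k1 + k2).
0.000000: (-0.600000, 0.600000)
  k1 = (0.600000, -0.564000)
  predictor → (-0.504000, 0.509760)
  k2 = (0.640960, -0.633760)
  → (-0.500723, 0.504179)
(x_1(0.16), x_2(0.16)) ≈ (-0.5007, 0.5042)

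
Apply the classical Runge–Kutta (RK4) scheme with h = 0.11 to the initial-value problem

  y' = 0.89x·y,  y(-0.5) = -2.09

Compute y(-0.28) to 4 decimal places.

RK4: k1 = f(x_n, y_n); k2 = f(x_n + h/2, y_n + (h/2)·k1); k3 = f(x_n + h/2, y_n + (h/2)·k2); k4 = f(x_n + h, y_n + h·k3); y_{n+1} = y_n + (h/6)·(k1 + 2k2 + 2k3 + k4).
x=-0.500000, y=-2.090000:
  k1 = f(-0.500000, -2.090000) = 0.930050
  k2 = f(-0.445000, -2.038847) = 0.807485
  k3 = f(-0.445000, -2.045588) = 0.810155
  k4 = f(-0.390000, -2.000883) = 0.694506
  y ← -2.090000 + (0.11/6)·(k1 + 2k2 + 2k3 + k4) = -2.000903
x=-0.390000, y=-2.000903:
  k1 = f(-0.390000, -2.000903) = 0.694513
  k2 = f(-0.335000, -1.962705) = 0.585180
  k3 = f(-0.335000, -1.968718) = 0.586973
  k4 = f(-0.280000, -1.936336) = 0.482535
  y ← -2.000903 + (0.11/6)·(k1 + 2k2 + 2k3 + k4) = -1.936345
y(-0.28) ≈ -1.9363

-1.9363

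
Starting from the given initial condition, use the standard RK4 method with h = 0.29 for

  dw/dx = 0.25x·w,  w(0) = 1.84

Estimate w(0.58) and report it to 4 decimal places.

1.9190

RK4: k1 = f(x_n, w_n); k2 = f(x_n + h/2, w_n + (h/2)·k1); k3 = f(x_n + h/2, w_n + (h/2)·k2); k4 = f(x_n + h, w_n + h·k3); w_{n+1} = w_n + (h/6)·(k1 + 2k2 + 2k3 + k4).
x=0.000000, w=1.840000:
  k1 = f(0.000000, 1.840000) = 0.000000
  k2 = f(0.145000, 1.840000) = 0.066700
  k3 = f(0.145000, 1.849672) = 0.067051
  k4 = f(0.290000, 1.859445) = 0.134810
  w ← 1.840000 + (0.29/6)·(k1 + 2k2 + 2k3 + k4) = 1.859445
x=0.290000, w=1.859445:
  k1 = f(0.290000, 1.859445) = 0.134810
  k2 = f(0.435000, 1.878992) = 0.204340
  k3 = f(0.435000, 1.889074) = 0.205437
  k4 = f(0.580000, 1.919022) = 0.278258
  w ← 1.859445 + (0.29/6)·(k1 + 2k2 + 2k3 + k4) = 1.919022
w(0.58) ≈ 1.9190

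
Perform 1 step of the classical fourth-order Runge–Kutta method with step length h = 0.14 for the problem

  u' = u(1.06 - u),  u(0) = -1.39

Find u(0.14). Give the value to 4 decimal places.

-2.0401

RK4: k1 = f(t_n, u_n); k2 = f(t_n + h/2, u_n + (h/2)·k1); k3 = f(t_n + h/2, u_n + (h/2)·k2); k4 = f(t_n + h, u_n + h·k3); u_{n+1} = u_n + (h/6)·(k1 + 2k2 + 2k3 + k4).
t=0.000000, u=-1.390000:
  k1 = f(0.000000, -1.390000) = -3.405500
  k2 = f(0.070000, -1.628385) = -4.377726
  k3 = f(0.070000, -1.696441) = -4.676139
  k4 = f(0.140000, -2.044659) = -6.347971
  u ← -1.390000 + (0.14/6)·(k1 + 2k2 + 2k3 + k4) = -2.040095
u(0.14) ≈ -2.0401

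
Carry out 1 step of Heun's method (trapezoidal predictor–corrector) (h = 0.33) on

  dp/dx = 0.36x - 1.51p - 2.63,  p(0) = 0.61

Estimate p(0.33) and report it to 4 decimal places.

Heun: k1 = f(x_n, p_n); k2 = f(x_n + h, p_n + h·k1); p_{n+1} = p_n + (h/2)·(k1 + k2).
x=0.000000, p=0.610000:
  k1 = f(0.000000, 0.610000) = -3.551100
  k2 = f(0.330000, -0.561863) = -1.662787
  p ← 0.610000 + (0.33/2)·(-3.551100 + (-1.662787)) = -0.250291
p(0.33) ≈ -0.2503

-0.2503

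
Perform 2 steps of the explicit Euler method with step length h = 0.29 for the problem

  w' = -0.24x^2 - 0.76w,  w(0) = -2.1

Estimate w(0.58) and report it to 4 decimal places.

-1.2822

Euler: w_{n+1} = w_n + h·f(x_n, w_n).
x=0.000000, w=-2.100000: f=1.596000 → w ← -2.100000 + 0.29·1.596000 = -1.637160
x=0.290000, w=-1.637160: f=1.224058 → w ← -1.637160 + 0.29·1.224058 = -1.282183
w(0.58) ≈ -1.2822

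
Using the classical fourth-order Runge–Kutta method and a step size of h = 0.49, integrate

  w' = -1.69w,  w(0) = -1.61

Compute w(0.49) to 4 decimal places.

-0.7080

RK4: k1 = f(s_n, w_n); k2 = f(s_n + h/2, w_n + (h/2)·k1); k3 = f(s_n + h/2, w_n + (h/2)·k2); k4 = f(s_n + h, w_n + h·k3); w_{n+1} = w_n + (h/6)·(k1 + 2k2 + 2k3 + k4).
s=0.000000, w=-1.610000:
  k1 = f(0.000000, -1.610000) = 2.720900
  k2 = f(0.245000, -0.943380) = 1.594311
  k3 = f(0.245000, -1.219394) = 2.060775
  k4 = f(0.490000, -0.600220) = 1.014372
  w ← -1.610000 + (0.49/6)·(k1 + 2k2 + 2k3 + k4) = -0.707955
w(0.49) ≈ -0.7080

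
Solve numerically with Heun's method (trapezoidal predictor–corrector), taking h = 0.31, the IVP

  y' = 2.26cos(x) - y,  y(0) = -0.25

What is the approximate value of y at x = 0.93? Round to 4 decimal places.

0.9993

Heun: k1 = f(x_n, y_n); k2 = f(x_n + h, y_n + h·k1); y_{n+1} = y_n + (h/2)·(k1 + k2).
x=0.000000, y=-0.250000:
  k1 = f(0.000000, -0.250000) = 2.510000
  k2 = f(0.310000, 0.528100) = 1.624174
  y ← -0.250000 + (0.31/2)·(2.510000 + 1.624174) = 0.390797
x=0.310000, y=0.390797:
  k1 = f(0.310000, 0.390797) = 1.761477
  k2 = f(0.620000, 0.936855) = 0.902511
  y ← 0.390797 + (0.31/2)·(1.761477 + 0.902511) = 0.803715
x=0.620000, y=0.803715:
  k1 = f(0.620000, 0.803715) = 1.035650
  k2 = f(0.930000, 1.124767) = 0.226338
  y ← 0.803715 + (0.31/2)·(1.035650 + 0.226338) = 0.999323
y(0.93) ≈ 0.9993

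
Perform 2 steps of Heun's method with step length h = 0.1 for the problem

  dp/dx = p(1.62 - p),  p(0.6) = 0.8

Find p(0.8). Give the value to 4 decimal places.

Heun: k1 = f(x_n, p_n); k2 = f(x_n + h, p_n + h·k1); p_{n+1} = p_n + (h/2)·(k1 + k2).
x=0.600000, p=0.800000:
  k1 = f(0.600000, 0.800000) = 0.656000
  k2 = f(0.700000, 0.865600) = 0.653009
  p ← 0.800000 + (0.1/2)·(0.656000 + 0.653009) = 0.865450
x=0.700000, p=0.865450:
  k1 = f(0.700000, 0.865450) = 0.653025
  k2 = f(0.800000, 0.930753) = 0.641519
  p ← 0.865450 + (0.1/2)·(0.653025 + 0.641519) = 0.930178
p(0.8) ≈ 0.9302

0.9302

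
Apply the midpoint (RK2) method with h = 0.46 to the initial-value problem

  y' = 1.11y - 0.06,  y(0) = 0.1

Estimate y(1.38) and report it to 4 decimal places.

0.2571

Midpoint: k1 = f(x_n, y_n); k2 = f(x_n + h/2, y_n + (h/2)·k1); y_{n+1} = y_n + h·k2.
x=0.000000, y=0.100000:
  k1 = f(0.000000, 0.100000) = 0.051000
  k2 = f(0.230000, 0.111730) = 0.064020
  y ← 0.100000 + 0.46·0.064020 = 0.129449
x=0.460000, y=0.129449:
  k1 = f(0.460000, 0.129449) = 0.083689
  k2 = f(0.690000, 0.148698) = 0.105055
  y ← 0.129449 + 0.46·0.105055 = 0.177774
x=0.920000, y=0.177774:
  k1 = f(0.920000, 0.177774) = 0.137330
  k2 = f(1.150000, 0.209360) = 0.172390
  y ← 0.177774 + 0.46·0.172390 = 0.257074
y(1.38) ≈ 0.2571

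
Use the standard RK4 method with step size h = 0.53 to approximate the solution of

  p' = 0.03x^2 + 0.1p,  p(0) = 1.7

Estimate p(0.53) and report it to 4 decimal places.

RK4: k1 = f(x_n, p_n); k2 = f(x_n + h/2, p_n + (h/2)·k1); k3 = f(x_n + h/2, p_n + (h/2)·k2); k4 = f(x_n + h, p_n + h·k3); p_{n+1} = p_n + (h/6)·(k1 + 2k2 + 2k3 + k4).
x=0.000000, p=1.700000:
  k1 = f(0.000000, 1.700000) = 0.170000
  k2 = f(0.265000, 1.745050) = 0.176612
  k3 = f(0.265000, 1.746802) = 0.176787
  k4 = f(0.530000, 1.793697) = 0.187797
  p ← 1.700000 + (0.53/6)·(k1 + 2k2 + 2k3 + k4) = 1.794039
p(0.53) ≈ 1.7940

1.7940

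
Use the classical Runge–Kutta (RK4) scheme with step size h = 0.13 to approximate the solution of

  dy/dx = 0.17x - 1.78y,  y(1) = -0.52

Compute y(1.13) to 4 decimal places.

RK4: k1 = f(x_n, y_n); k2 = f(x_n + h/2, y_n + (h/2)·k1); k3 = f(x_n + h/2, y_n + (h/2)·k2); k4 = f(x_n + h, y_n + h·k3); y_{n+1} = y_n + (h/6)·(k1 + 2k2 + 2k3 + k4).
x=1.000000, y=-0.520000:
  k1 = f(1.000000, -0.520000) = 1.095600
  k2 = f(1.065000, -0.448786) = 0.979889
  k3 = f(1.065000, -0.456307) = 0.993277
  k4 = f(1.130000, -0.390874) = 0.887856
  y ← -0.520000 + (0.13/6)·(k1 + 2k2 + 2k3 + k4) = -0.391521
y(1.13) ≈ -0.3915

-0.3915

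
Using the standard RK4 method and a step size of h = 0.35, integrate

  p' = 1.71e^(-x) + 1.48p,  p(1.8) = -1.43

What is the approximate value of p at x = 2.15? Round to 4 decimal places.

-2.2890

RK4: k1 = f(x_n, p_n); k2 = f(x_n + h/2, p_n + (h/2)·k1); k3 = f(x_n + h/2, p_n + (h/2)·k2); k4 = f(x_n + h, p_n + h·k3); p_{n+1} = p_n + (h/6)·(k1 + 2k2 + 2k3 + k4).
x=1.800000, p=-1.430000:
  k1 = f(1.800000, -1.430000) = -1.833739
  k2 = f(1.975000, -1.750904) = -2.354057
  k3 = f(1.975000, -1.841960) = -2.488819
  k4 = f(2.150000, -2.301087) = -3.206420
  p ← -1.430000 + (0.35/6)·(k1 + 2k2 + 2k3 + k4) = -2.289011
p(2.15) ≈ -2.2890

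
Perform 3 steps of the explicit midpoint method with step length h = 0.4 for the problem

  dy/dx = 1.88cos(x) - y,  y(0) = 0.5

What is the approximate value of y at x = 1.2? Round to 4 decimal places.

Midpoint: k1 = f(x_n, y_n); k2 = f(x_n + h/2, y_n + (h/2)·k1); y_{n+1} = y_n + h·k2.
x=0.000000, y=0.500000:
  k1 = f(0.000000, 0.500000) = 1.380000
  k2 = f(0.200000, 0.776000) = 1.066525
  y ← 0.500000 + 0.4·1.066525 = 0.926610
x=0.400000, y=0.926610:
  k1 = f(0.400000, 0.926610) = 0.804985
  k2 = f(0.600000, 1.087607) = 0.464024
  y ← 0.926610 + 0.4·0.464024 = 1.112220
x=0.800000, y=1.112220:
  k1 = f(0.800000, 1.112220) = 0.197589
  k2 = f(1.000000, 1.151737) = -0.135969
  y ← 1.112220 + 0.4·(-0.135969) = 1.057832
y(1.2) ≈ 1.0578

1.0578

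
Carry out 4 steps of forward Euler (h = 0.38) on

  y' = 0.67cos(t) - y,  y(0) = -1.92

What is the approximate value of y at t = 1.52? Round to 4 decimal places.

Euler: y_{n+1} = y_n + h·f(t_n, y_n).
t=0.000000, y=-1.920000: f=2.590000 → y ← -1.920000 + 0.38·2.590000 = -0.935800
t=0.380000, y=-0.935800: f=1.558005 → y ← -0.935800 + 0.38·1.558005 = -0.343758
t=0.760000, y=-0.343758: f=0.829398 → y ← -0.343758 + 0.38·0.829398 = -0.028587
t=1.140000, y=-0.028587: f=0.308375 → y ← -0.028587 + 0.38·0.308375 = 0.088596
y(1.52) ≈ 0.0886

0.0886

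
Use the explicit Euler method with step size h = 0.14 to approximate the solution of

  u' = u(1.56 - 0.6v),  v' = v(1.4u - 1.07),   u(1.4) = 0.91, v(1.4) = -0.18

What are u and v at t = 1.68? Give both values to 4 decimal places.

Euler on (u,v): u_{n+1} = u_n + h·u', v_{n+1} = v_n + h·v'.
1.400000: (0.910000, -0.180000); f=(1.517880, -0.036720) → (1.122503, -0.185141)
1.540000: (1.122503, -0.185141); f=(1.875798, -0.092849) → (1.385115, -0.198140)
(u(1.68), v(1.68)) ≈ (1.3851, -0.1981)

1.3851, -0.1981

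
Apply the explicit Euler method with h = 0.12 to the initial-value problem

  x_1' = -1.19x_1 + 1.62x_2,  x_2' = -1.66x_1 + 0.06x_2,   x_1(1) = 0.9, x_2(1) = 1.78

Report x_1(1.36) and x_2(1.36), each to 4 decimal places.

1.3627, 1.1593

Euler on (x_1,x_2): x_1_{n+1} = x_1_n + h·x_1', x_2_{n+1} = x_2_n + h·x_2'.
1.000000: (0.900000, 1.780000); f=(1.812600, -1.387200) → (1.117512, 1.613536)
1.120000: (1.117512, 1.613536); f=(1.284089, -1.758258) → (1.271603, 1.402545)
1.240000: (1.271603, 1.402545); f=(0.758916, -2.026708) → (1.362673, 1.159340)
(x_1(1.36), x_2(1.36)) ≈ (1.3627, 1.1593)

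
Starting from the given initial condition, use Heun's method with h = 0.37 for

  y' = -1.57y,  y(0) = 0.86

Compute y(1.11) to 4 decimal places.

Heun: k1 = f(x_n, y_n); k2 = f(x_n + h, y_n + h·k1); y_{n+1} = y_n + (h/2)·(k1 + k2).
x=0.000000, y=0.860000:
  k1 = f(0.000000, 0.860000) = -1.350200
  k2 = f(0.370000, 0.360426) = -0.565869
  y ← 0.860000 + (0.37/2)·(-1.350200 + (-0.565869)) = 0.505527
x=0.370000, y=0.505527:
  k1 = f(0.370000, 0.505527) = -0.793678
  k2 = f(0.740000, 0.211866) = -0.332630
  y ← 0.505527 + (0.37/2)·(-0.793678 + (-0.332630)) = 0.297160
x=0.740000, y=0.297160:
  k1 = f(0.740000, 0.297160) = -0.466542
  k2 = f(1.110000, 0.124540) = -0.195528
  y ← 0.297160 + (0.37/2)·(-0.466542 + (-0.195528)) = 0.174677
y(1.11) ≈ 0.1747

0.1747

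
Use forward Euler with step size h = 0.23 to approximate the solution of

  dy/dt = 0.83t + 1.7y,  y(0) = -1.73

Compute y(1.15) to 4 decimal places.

-8.3622

Euler: y_{n+1} = y_n + h·f(t_n, y_n).
t=0.000000, y=-1.730000: f=-2.941000 → y ← -1.730000 + 0.23·(-2.941000) = -2.406430
t=0.230000, y=-2.406430: f=-3.900031 → y ← -2.406430 + 0.23·(-3.900031) = -3.303437
t=0.460000, y=-3.303437: f=-5.234043 → y ← -3.303437 + 0.23·(-5.234043) = -4.507267
t=0.690000, y=-4.507267: f=-7.089654 → y ← -4.507267 + 0.23·(-7.089654) = -6.137887
t=0.920000, y=-6.137887: f=-9.670809 → y ← -6.137887 + 0.23·(-9.670809) = -8.362173
y(1.15) ≈ -8.3622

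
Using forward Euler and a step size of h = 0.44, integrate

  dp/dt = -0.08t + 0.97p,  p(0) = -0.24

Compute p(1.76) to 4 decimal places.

Euler: p_{n+1} = p_n + h·f(t_n, p_n).
t=0.000000, p=-0.240000: f=-0.232800 → p ← -0.240000 + 0.44·(-0.232800) = -0.342432
t=0.440000, p=-0.342432: f=-0.367359 → p ← -0.342432 + 0.44·(-0.367359) = -0.504070
t=0.880000, p=-0.504070: f=-0.559348 → p ← -0.504070 + 0.44·(-0.559348) = -0.750183
t=1.320000, p=-0.750183: f=-0.833278 → p ← -0.750183 + 0.44·(-0.833278) = -1.116825
p(1.76) ≈ -1.1168

-1.1168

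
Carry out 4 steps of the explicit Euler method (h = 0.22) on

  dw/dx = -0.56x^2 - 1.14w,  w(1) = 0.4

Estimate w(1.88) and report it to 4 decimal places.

Euler: w_{n+1} = w_n + h·f(x_n, w_n).
x=1.000000, w=0.400000: f=-1.016000 → w ← 0.400000 + 0.22·(-1.016000) = 0.176480
x=1.220000, w=0.176480: f=-1.034691 → w ← 0.176480 + 0.22·(-1.034691) = -0.051152
x=1.440000, w=-0.051152: f=-1.102903 → w ← -0.051152 + 0.22·(-1.102903) = -0.293791
x=1.660000, w=-0.293791: f=-1.208215 → w ← -0.293791 + 0.22·(-1.208215) = -0.559598
w(1.88) ≈ -0.5596

-0.5596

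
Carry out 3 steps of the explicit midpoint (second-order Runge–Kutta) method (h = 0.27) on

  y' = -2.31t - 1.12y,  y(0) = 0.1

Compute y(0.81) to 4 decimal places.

-0.5444

Midpoint: k1 = f(t_n, y_n); k2 = f(t_n + h/2, y_n + (h/2)·k1); y_{n+1} = y_n + h·k2.
t=0.000000, y=0.100000:
  k1 = f(0.000000, 0.100000) = -0.112000
  k2 = f(0.135000, 0.084880) = -0.406916
  y ← 0.100000 + 0.27·(-0.406916) = -0.009867
t=0.270000, y=-0.009867:
  k1 = f(0.270000, -0.009867) = -0.612649
  k2 = f(0.405000, -0.092575) = -0.831866
  y ← -0.009867 + 0.27·(-0.831866) = -0.234471
t=0.540000, y=-0.234471:
  k1 = f(0.540000, -0.234471) = -0.984792
  k2 = f(0.675000, -0.367418) = -1.147742
  y ← -0.234471 + 0.27·(-1.147742) = -0.544361
y(0.81) ≈ -0.5444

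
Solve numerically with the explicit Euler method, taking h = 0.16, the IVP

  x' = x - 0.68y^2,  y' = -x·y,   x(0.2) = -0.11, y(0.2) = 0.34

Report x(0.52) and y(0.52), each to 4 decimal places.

-0.1756, 0.3537

Euler on (x,y): x_{n+1} = x_n + h·x', y_{n+1} = y_n + h·y'.
0.200000: (-0.110000, 0.340000); f=(-0.188608, 0.037400) → (-0.140177, 0.345984)
0.360000: (-0.140177, 0.345984); f=(-0.221577, 0.048499) → (-0.175630, 0.353744)
(x(0.52), y(0.52)) ≈ (-0.1756, 0.3537)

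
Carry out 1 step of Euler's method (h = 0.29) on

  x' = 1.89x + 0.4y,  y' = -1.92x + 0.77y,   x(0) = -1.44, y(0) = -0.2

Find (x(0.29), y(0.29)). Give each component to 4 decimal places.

-2.2525, 0.5571

Euler on (x,y): x_{n+1} = x_n + h·x', y_{n+1} = y_n + h·y'.
0.000000: (-1.440000, -0.200000); f=(-2.801600, 2.610800) → (-2.252464, 0.557132)
(x(0.29), y(0.29)) ≈ (-2.2525, 0.5571)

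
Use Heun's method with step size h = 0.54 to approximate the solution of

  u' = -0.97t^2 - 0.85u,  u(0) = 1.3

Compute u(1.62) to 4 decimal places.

Heun: k1 = f(t_n, u_n); k2 = f(t_n + h, u_n + h·k1); u_{n+1} = u_n + (h/2)·(k1 + k2).
t=0.000000, u=1.300000:
  k1 = f(0.000000, 1.300000) = -1.105000
  k2 = f(0.540000, 0.703300) = -0.880657
  u ← 1.300000 + (0.54/2)·(-1.105000 + (-0.880657)) = 0.763873
t=0.540000, u=0.763873:
  k1 = f(0.540000, 0.763873) = -0.932144
  k2 = f(1.080000, 0.260515) = -1.352846
  u ← 0.763873 + (0.54/2)·(-0.932144 + (-1.352846)) = 0.146925
t=1.080000, u=0.146925:
  k1 = f(1.080000, 0.146925) = -1.256295
  k2 = f(1.620000, -0.531474) = -2.093915
  u ← 0.146925 + (0.54/2)·(-1.256295 + (-2.093915)) = -0.757631
u(1.62) ≈ -0.7576

-0.7576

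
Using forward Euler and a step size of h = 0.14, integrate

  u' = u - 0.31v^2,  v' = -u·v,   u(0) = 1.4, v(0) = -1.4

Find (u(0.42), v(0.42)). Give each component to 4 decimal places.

Euler on (u,v): u_{n+1} = u_n + h·u', v_{n+1} = v_n + h·v'.
0.000000: (1.400000, -1.400000); f=(0.792400, 1.960000) → (1.510936, -1.125600)
0.140000: (1.510936, -1.125600); f=(1.118174, 1.700710) → (1.667480, -0.887501)
0.280000: (1.667480, -0.887501); f=(1.423307, 1.479890) → (1.866743, -0.680316)
(u(0.42), v(0.42)) ≈ (1.8667, -0.6803)

1.8667, -0.6803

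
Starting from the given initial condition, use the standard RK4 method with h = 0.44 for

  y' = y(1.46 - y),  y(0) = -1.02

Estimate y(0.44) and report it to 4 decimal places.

-4.7564

RK4: k1 = f(t_n, y_n); k2 = f(t_n + h/2, y_n + (h/2)·k1); k3 = f(t_n + h/2, y_n + (h/2)·k2); k4 = f(t_n + h, y_n + h·k3); y_{n+1} = y_n + (h/6)·(k1 + 2k2 + 2k3 + k4).
t=0.000000, y=-1.020000:
  k1 = f(0.000000, -1.020000) = -2.529600
  k2 = f(0.220000, -1.576512) = -4.787098
  k3 = f(0.220000, -2.073161) = -7.324814
  k4 = f(0.440000, -4.242918) = -24.197016
  y ← -1.020000 + (0.44/6)·(k1 + 2k2 + 2k3 + k4) = -4.756366
y(0.44) ≈ -4.7564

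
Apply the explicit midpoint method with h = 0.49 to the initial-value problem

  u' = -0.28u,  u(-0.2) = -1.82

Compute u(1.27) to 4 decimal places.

-1.2076

Midpoint: k1 = f(t_n, u_n); k2 = f(t_n + h/2, u_n + (h/2)·k1); u_{n+1} = u_n + h·k2.
t=-0.200000, u=-1.820000:
  k1 = f(-0.200000, -1.820000) = 0.509600
  k2 = f(0.045000, -1.695148) = 0.474641
  u ← -1.820000 + 0.49·0.474641 = -1.587426
t=0.290000, u=-1.587426:
  k1 = f(0.290000, -1.587426) = 0.444479
  k2 = f(0.535000, -1.478528) = 0.413988
  u ← -1.587426 + 0.49·0.413988 = -1.384572
t=0.780000, u=-1.384572:
  k1 = f(0.780000, -1.384572) = 0.387680
  k2 = f(1.025000, -1.289590) = 0.361085
  u ← -1.384572 + 0.49·0.361085 = -1.207640
u(1.27) ≈ -1.2076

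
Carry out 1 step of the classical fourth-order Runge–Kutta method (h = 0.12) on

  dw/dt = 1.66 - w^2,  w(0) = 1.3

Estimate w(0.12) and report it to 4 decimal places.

RK4: k1 = f(t_n, w_n); k2 = f(t_n + h/2, w_n + (h/2)·k1); k3 = f(t_n + h/2, w_n + (h/2)·k2); k4 = f(t_n + h, w_n + h·k3); w_{n+1} = w_n + (h/6)·(k1 + 2k2 + 2k3 + k4).
t=0.000000, w=1.300000:
  k1 = f(0.000000, 1.300000) = -0.030000
  k2 = f(0.060000, 1.298200) = -0.025323
  k3 = f(0.060000, 1.298481) = -0.026052
  k4 = f(0.120000, 1.296874) = -0.021882
  w ← 1.300000 + (0.12/6)·(k1 + 2k2 + 2k3 + k4) = 1.296907
w(0.12) ≈ 1.2969

1.2969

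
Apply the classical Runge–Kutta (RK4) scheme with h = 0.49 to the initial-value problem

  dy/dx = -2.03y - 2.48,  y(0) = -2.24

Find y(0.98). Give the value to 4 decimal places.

RK4: k1 = f(x_n, y_n); k2 = f(x_n + h/2, y_n + (h/2)·k1); k3 = f(x_n + h/2, y_n + (h/2)·k2); k4 = f(x_n + h, y_n + h·k3); y_{n+1} = y_n + (h/6)·(k1 + 2k2 + 2k3 + k4).
x=0.000000, y=-2.240000:
  k1 = f(0.000000, -2.240000) = 2.067200
  k2 = f(0.245000, -1.733536) = 1.039078
  k3 = f(0.245000, -1.985426) = 1.550415
  k4 = f(0.490000, -1.480297) = 0.525003
  y ← -2.240000 + (0.49/6)·(k1 + 2k2 + 2k3 + k4) = -1.605353
x=0.490000, y=-1.605353:
  k1 = f(0.490000, -1.605353) = 0.778867
  k2 = f(0.735000, -1.414531) = 0.391497
  k3 = f(0.735000, -1.509436) = 0.584155
  k4 = f(0.980000, -1.319117) = 0.197807
  y ← -1.605353 + (0.49/6)·(k1 + 2k2 + 2k3 + k4) = -1.366235
y(0.98) ≈ -1.3662

-1.3662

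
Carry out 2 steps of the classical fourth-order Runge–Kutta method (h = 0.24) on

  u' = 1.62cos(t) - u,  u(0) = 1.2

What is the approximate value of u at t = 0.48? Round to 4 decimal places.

1.3338

RK4: k1 = f(t_n, u_n); k2 = f(t_n + h/2, u_n + (h/2)·k1); k3 = f(t_n + h/2, u_n + (h/2)·k2); k4 = f(t_n + h, u_n + h·k3); u_{n+1} = u_n + (h/6)·(k1 + 2k2 + 2k3 + k4).
t=0.000000, u=1.200000:
  k1 = f(0.000000, 1.200000) = 0.420000
  k2 = f(0.120000, 1.250400) = 0.357950
  k3 = f(0.120000, 1.242954) = 0.365396
  k4 = f(0.240000, 1.287695) = 0.285872
  u ← 1.200000 + (0.24/6)·(k1 + 2k2 + 2k3 + k4) = 1.286103
t=0.240000, u=1.286103:
  k1 = f(0.240000, 1.286103) = 0.287465
  k2 = f(0.360000, 1.320598) = 0.195554
  k3 = f(0.360000, 1.309569) = 0.206584
  k4 = f(0.480000, 1.335683) = 0.101249
  u ← 1.286103 + (0.24/6)·(k1 + 2k2 + 2k3 + k4) = 1.333822
u(0.48) ≈ 1.3338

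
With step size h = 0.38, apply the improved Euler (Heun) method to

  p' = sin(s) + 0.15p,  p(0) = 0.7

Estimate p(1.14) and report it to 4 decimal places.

1.4379

Heun: k1 = f(s_n, p_n); k2 = f(s_n + h, p_n + h·k1); p_{n+1} = p_n + (h/2)·(k1 + k2).
s=0.000000, p=0.700000:
  k1 = f(0.000000, 0.700000) = 0.105000
  k2 = f(0.380000, 0.739900) = 0.481905
  p ← 0.700000 + (0.38/2)·(0.105000 + 0.481905) = 0.811512
s=0.380000, p=0.811512:
  k1 = f(0.380000, 0.811512) = 0.492647
  k2 = f(0.760000, 0.998718) = 0.838729
  p ← 0.811512 + (0.38/2)·(0.492647 + 0.838729) = 1.064474
s=0.760000, p=1.064474:
  k1 = f(0.760000, 1.064474) = 0.848592
  k2 = f(1.140000, 1.386939) = 1.116674
  p ← 1.064474 + (0.38/2)·(0.848592 + 1.116674) = 1.437874
p(1.14) ≈ 1.4379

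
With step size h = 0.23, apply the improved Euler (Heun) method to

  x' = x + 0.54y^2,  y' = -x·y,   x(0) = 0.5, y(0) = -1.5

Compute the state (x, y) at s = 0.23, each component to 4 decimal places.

Heun on (x,y): k1 = f(s_n, state_n); k2 = f(s_n + h, state_n + h·k1); state_{n+1} = state_n + (h/2)·(k1 + k2).
0.000000: (0.500000, -1.500000)
  k1 = (1.715000, 0.750000)
  predictor → (0.894450, -1.327500)
  k2 = (1.846068, 1.187382)
  → (0.909523, -1.277201)
(x(0.23), y(0.23)) ≈ (0.9095, -1.2772)

0.9095, -1.2772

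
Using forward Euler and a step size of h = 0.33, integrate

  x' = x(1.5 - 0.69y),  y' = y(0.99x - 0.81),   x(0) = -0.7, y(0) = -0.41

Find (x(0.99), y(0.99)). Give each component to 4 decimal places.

-2.5930, -0.0132

Euler on (x,y): x_{n+1} = x_n + h·x', y_{n+1} = y_n + h·y'.
0.000000: (-0.700000, -0.410000); f=(-1.248030, 0.616230) → (-1.111850, -0.206644)
0.330000: (-1.111850, -0.206644); f=(-1.826307, 0.394841) → (-1.714531, -0.076346)
0.660000: (-1.714531, -0.076346); f=(-2.662117, 0.191430) → (-2.593030, -0.013175)
(x(0.99), y(0.99)) ≈ (-2.5930, -0.0132)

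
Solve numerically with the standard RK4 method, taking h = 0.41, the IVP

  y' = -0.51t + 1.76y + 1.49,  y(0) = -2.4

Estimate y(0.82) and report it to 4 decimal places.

-7.7059

RK4: k1 = f(t_n, y_n); k2 = f(t_n + h/2, y_n + (h/2)·k1); k3 = f(t_n + h/2, y_n + (h/2)·k2); k4 = f(t_n + h, y_n + h·k3); y_{n+1} = y_n + (h/6)·(k1 + 2k2 + 2k3 + k4).
t=0.000000, y=-2.400000:
  k1 = f(0.000000, -2.400000) = -2.734000
  k2 = f(0.205000, -2.960470) = -3.824977
  k3 = f(0.205000, -3.184120) = -4.218602
  k4 = f(0.410000, -4.129627) = -5.987243
  y ← -2.400000 + (0.41/6)·(k1 + 2k2 + 2k3 + k4) = -4.095241
t=0.410000, y=-4.095241:
  k1 = f(0.410000, -4.095241) = -5.926724
  k2 = f(0.615000, -5.310219) = -8.169636
  k3 = f(0.615000, -5.770016) = -8.978878
  k4 = f(0.820000, -7.776581) = -12.614982
  y ← -4.095241 + (0.41/6)·(k1 + 2k2 + 2k3 + k4) = -7.705888
y(0.82) ≈ -7.7059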